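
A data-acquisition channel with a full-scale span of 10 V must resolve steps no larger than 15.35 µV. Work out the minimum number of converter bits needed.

20 bits

Number of steps required ≥ 10 V / 15.35 µV = 651465.80.
Need 2^N ≥ 651465.80; 2^19 = 524288, 2^20 = 1048576.
Minimum N = 20.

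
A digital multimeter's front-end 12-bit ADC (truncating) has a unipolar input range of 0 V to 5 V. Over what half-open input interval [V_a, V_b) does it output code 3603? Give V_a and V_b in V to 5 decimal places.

[4.39819 V, 4.39941 V)

LSB = 5/2^12 = 1.221 mV.
V_a = V_low + 3603·LSB = 4.39819 V; V_b = V_low + 3604·LSB = 4.39941 V.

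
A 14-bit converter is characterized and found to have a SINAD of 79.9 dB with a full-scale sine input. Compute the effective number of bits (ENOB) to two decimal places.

12.98 bits

ENOB = (SINAD − 1.76) / 6.02 = (79.9 − 1.76)/6.02 = 12.980.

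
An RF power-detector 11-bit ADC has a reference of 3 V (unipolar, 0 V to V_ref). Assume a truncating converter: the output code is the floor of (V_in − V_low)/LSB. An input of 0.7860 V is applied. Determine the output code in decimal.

Full-scale span = 3 V; LSB = 3/2^11 = 1.465 mV.
Input sits at 536.576 steps above V_low.
⌊·⌋(536.576) = 536.

code 536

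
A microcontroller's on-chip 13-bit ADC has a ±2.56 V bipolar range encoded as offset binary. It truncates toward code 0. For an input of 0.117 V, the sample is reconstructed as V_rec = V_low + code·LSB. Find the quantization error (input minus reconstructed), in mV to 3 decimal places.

0.125 mV

One LSB is 5.12 V / 8192 = 0.625 mV.
(V_in − V_low)/LSB = (0.117 − (−2.56))/0.000625 = 4283.2000 → code 4283 (floor).
Code 4283 maps back to (−2.56) + 4283×0.000625 V = 0.116875 V.
Difference: 0.000125 V → 0.125 mV.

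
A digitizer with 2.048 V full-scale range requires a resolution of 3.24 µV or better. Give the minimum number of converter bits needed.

Number of steps required ≥ 2.048 V / 3.24 µV = 632098.77.
Need 2^N ≥ 632098.77; 2^19 = 524288, 2^20 = 1048576.
Minimum N = 20.

20 bits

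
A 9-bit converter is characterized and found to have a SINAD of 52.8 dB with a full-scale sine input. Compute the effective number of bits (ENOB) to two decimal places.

ENOB = (SINAD − 1.76) / 6.02 = (52.8 − 1.76)/6.02 = 8.478.

8.48 bits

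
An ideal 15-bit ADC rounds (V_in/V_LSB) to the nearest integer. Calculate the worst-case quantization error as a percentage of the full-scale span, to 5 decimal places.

Rounding → worst-case error = ½ LSB = V_FS/2^16, so 100/65536 = 0.00152588 % of full scale.

0.00153 %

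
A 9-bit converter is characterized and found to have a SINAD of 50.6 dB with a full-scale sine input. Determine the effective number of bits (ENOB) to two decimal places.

ENOB = (SINAD − 1.76) / 6.02 = (50.6 − 1.76)/6.02 = 8.113.

8.11 bits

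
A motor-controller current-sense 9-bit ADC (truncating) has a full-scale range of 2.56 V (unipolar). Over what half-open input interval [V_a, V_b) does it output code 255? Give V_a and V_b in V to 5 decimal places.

LSB = 2.56/2^9 = 5.000 mV.
V_a = V_low + 255·LSB = 1.275 V; V_b = V_low + 256·LSB = 1.28 V.

[1.27500 V, 1.28000 V)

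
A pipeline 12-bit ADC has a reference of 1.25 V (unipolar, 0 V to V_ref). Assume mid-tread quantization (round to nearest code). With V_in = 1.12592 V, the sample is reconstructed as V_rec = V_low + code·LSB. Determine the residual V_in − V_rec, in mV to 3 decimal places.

0.127 mV

LSB = 1.25/2^12 = 305.18 µV.
Scaled input = 3689.4147 LSBs, so code = 3689.
Reconstructed: 1.1257935 V.
V_in − V_rec = 0.000126543 V = 0.127 mV.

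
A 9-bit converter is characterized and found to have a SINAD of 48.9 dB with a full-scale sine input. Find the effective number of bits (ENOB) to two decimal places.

ENOB = (SINAD − 1.76) / 6.02 = (48.9 − 1.76)/6.02 = 7.831.

7.83 bits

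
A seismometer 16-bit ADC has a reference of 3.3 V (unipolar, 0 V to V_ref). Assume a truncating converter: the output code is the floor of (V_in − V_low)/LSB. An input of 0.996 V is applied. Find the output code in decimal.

code 19779

LSB = 3.3 V / 65536 = 50.35 µV.
(V_in − V_low)/LSB = (0.996 − 0) / 5.0354e-05 = 19779.956.
⌊·⌋(19779.956) = 19779.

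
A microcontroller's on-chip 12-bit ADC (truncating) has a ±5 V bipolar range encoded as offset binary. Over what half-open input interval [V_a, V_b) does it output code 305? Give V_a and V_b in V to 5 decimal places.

[-4.25537 V, -4.25293 V)

LSB = 10/2^12 = 2.441 mV.
V_a = V_low + 305·LSB = -4.25537 V; V_b = V_low + 306·LSB = -4.25293 V.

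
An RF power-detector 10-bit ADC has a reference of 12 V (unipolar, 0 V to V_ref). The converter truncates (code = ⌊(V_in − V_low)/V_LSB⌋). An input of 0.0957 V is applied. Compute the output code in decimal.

code 8

Full-scale span = 12 V; LSB = 12/2^10 = 11.719 mV.
(V_in − V_low)/LSB = (0.0957 − 0) / 0.0117188 = 8.166.
⌊·⌋(8.166) = 8.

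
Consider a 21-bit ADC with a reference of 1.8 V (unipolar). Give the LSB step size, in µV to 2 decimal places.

Full-scale span = 1.8 V.
LSB = 1.8 / 2^21 = 1.8 / 2097152 = 8.58307e-07 V = 0.86 µV.

0.86 µV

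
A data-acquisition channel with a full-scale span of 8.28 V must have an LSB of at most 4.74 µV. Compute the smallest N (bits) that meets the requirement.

Number of steps required ≥ 8.28 V / 4.74 µV = 1746835.44.
Need 2^N ≥ 1746835.44; 2^20 = 1048576, 2^21 = 2097152.
Minimum N = 21.

21 bits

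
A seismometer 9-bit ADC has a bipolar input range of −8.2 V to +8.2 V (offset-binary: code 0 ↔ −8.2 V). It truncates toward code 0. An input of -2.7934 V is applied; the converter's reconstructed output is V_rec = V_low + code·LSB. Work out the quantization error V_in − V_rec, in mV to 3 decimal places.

25.350 mV

One LSB is 16.4 V / 512 = 32.031 mV.
(-2.7934 − (−8.2))/0.0320312 = 168.7914; ⌊·⌋ gives code 168.
Reconstructed: -2.81875 V.
Error = -2.7934 − (−2.81875) = 0.02535 V = 25.350 mV.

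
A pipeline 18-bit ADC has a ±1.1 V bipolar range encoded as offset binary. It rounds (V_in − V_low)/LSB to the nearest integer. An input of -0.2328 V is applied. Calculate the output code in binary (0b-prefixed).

code 0b11001001110100100 (decimal 103332)

Full-scale span = 2.2 V; LSB = 2.2/2^18 = 8.39 µV.
(V_in − V_low)/LSB = (-0.2328 − (−1.1)) / 8.39233e-06 = 103332.399.
Round → code 103332.
In binary (0b-prefixed): 0b11001001110100100.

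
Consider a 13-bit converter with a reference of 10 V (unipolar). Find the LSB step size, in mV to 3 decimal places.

1.221 mV

Full-scale span = 10 V.
LSB = 10 / 2^13 = 10 / 8192 = 0.0012207 V = 1.221 mV.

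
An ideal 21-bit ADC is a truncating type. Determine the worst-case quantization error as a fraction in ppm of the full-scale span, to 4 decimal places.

0.4768 ppm

Truncating → worst-case error = 1 LSB = V_FS/2^21, so 1e+06/2097152 = 0.476837 ppm of full scale.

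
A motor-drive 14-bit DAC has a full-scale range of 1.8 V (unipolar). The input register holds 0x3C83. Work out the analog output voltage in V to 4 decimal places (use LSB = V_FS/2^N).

LSB = 1.8 V / 2^14 = 109.86 µV.
Code 0x3C83 = 15491 decimal.
V_out = 0 + 15491 × 0.000109863 V = 1.70189 V.

1.7019 V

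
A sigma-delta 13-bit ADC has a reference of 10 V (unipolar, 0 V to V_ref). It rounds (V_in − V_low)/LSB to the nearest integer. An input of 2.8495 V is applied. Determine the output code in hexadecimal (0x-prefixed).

LSB = 10 V / 8192 = 1.221 mV.
(V_in − V_low)/LSB = (2.8495 − 0) / 0.0012207 = 2334.310.
round(2334.310) = 2334.
In hexadecimal (0x-prefixed): 0x91E.

code 0x91E (decimal 2334)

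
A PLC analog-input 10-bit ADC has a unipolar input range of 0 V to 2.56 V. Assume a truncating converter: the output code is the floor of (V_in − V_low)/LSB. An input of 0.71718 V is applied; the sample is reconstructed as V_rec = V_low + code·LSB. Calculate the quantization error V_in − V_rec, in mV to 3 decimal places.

LSB = 2.56/2^10 = 2.500 mV.
Scaled input = 286.8720 LSBs, so code = 286.
V_rec = 0 + 286·0.0025 = 0.715 V.
Error = 0.71718 − 0.715 = 0.00218 V = 2.180 mV.

2.180 mV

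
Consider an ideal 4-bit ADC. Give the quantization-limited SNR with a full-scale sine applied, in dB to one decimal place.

SNR ≈ 6.02·N + 1.76 dB = 6.02·4 + 1.76 = 25.84 dB.

25.8 dB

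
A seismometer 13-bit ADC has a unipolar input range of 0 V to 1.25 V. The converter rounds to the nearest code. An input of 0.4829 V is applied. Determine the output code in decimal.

code 3165

LSB = 1.25 V / 8192 = 152.59 µV.
(0.4829 − 0) / 0.000152588 = 3164.733 LSBs.
Round → code 3165.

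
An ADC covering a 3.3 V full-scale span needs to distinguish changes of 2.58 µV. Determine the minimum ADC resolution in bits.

Number of steps required ≥ 3.3 V / 2.58 µV = 1279069.77.
Need 2^N ≥ 1279069.77; 2^20 = 1048576, 2^21 = 2097152.
Minimum N = 21.

21 bits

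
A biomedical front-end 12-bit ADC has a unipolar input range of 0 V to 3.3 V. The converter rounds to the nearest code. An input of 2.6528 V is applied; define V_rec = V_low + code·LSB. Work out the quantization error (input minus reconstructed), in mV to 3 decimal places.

-0.252 mV

LSB = 3.3/2^12 = 0.806 mV.
(V_in − V_low)/LSB = (2.6528 − 0)/0.000805664 = 3292.6875 → code 3293 (round).
Code 3293 maps back to 0 + 3293×0.000805664 V = 2.6530518 V.
Difference: -0.000251758 V → -0.252 mV.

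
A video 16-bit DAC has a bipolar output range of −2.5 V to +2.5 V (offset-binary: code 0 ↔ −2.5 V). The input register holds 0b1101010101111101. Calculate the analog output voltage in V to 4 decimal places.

LSB = 5 V / 2^16 = 76.29 µV.
Code 0b1101010101111101 = 54653 decimal.
V_out = (−2.5) + 54653 × 7.62939e-05 V = 1.66969 V.

1.6697 V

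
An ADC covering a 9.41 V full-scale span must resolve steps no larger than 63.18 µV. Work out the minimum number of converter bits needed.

18 bits

Number of steps required ≥ 9.41 V / 63.18 µV = 148939.54.
Need 2^N ≥ 148939.54; 2^17 = 131072, 2^18 = 262144.
Minimum N = 18.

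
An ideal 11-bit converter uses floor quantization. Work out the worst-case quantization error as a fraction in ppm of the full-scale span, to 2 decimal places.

Truncating → worst-case error = 1 LSB = V_FS/2^11, so 1e+06/2048 = 488.281 ppm of full scale.

488.28 ppm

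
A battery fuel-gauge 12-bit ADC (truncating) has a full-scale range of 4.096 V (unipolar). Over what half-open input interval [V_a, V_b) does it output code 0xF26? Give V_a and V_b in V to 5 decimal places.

LSB = 4.096/2^12 = 1.000 mV.
Code 0xF26 = 3878 decimal.
V_a = V_low + 3878·LSB = 3.878 V; V_b = V_low + 3879·LSB = 3.879 V.

[3.87800 V, 3.87900 V)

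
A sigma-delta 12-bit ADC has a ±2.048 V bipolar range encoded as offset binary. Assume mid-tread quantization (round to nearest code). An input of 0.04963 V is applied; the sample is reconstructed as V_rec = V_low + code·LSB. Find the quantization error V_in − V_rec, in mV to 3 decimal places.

LSB = 4.096/2^12 = 1.000 mV.
(0.04963 − (−2.048))/0.001 = 2097.6300; round gives code 2098.
V_rec = (−2.048) + 2098·0.001 = 0.05 V.
Error = 0.04963 − 0.05 = -0.00037 V = -0.370 mV.

-0.370 mV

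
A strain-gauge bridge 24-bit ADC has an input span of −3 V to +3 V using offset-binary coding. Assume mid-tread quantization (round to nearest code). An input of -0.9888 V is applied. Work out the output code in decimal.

LSB = 6 V / 16777216 = 0.36 µV.
(-0.9888 − (−3)) / 3.57628e-07 = 5623722.803 LSBs.
So the output code is 5623723.

code 5623723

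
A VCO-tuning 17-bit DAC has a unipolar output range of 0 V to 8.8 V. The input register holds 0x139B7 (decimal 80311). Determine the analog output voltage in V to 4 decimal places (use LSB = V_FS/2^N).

5.3920 V

LSB = 8.8 V / 2^17 = 67.14 µV.
Code 0x139B7 = 80311 decimal.
V_out = 0 + 80311 × 6.71387e-05 V = 5.39197 V.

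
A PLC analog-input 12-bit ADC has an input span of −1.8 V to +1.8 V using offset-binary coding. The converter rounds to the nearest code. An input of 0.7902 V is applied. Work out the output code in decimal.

code 2947

With 4096 levels over 3.6 V, one step is 0.879 mV.
(V_in − V_low)/LSB = (0.7902 − (−1.8)) / 0.000878906 = 2947.072.
Round → code 2947.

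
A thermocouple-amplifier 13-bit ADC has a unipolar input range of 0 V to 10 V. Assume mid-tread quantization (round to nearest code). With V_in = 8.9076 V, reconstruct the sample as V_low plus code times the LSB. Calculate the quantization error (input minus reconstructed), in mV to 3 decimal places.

One LSB is 10 V / 8192 = 1.221 mV.
Scaled input = 7297.1059 LSBs, so code = 7297.
V_rec = 0 + 7297·0.0012207 = 8.9074707 V.
V_in − V_rec = 0.000129297 V = 0.129 mV.

0.129 mV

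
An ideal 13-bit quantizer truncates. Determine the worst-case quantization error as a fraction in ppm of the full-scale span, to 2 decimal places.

Truncating → worst-case error = 1 LSB = V_FS/2^13, so 1e+06/8192 = 122.07 ppm of full scale.

122.07 ppm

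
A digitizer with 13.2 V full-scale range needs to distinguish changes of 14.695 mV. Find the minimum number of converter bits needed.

Number of steps required ≥ 13.2 V / 14.695 mV = 898.26.
Need 2^N ≥ 898.26; 2^9 = 512, 2^10 = 1024.
Minimum N = 10.

10 bits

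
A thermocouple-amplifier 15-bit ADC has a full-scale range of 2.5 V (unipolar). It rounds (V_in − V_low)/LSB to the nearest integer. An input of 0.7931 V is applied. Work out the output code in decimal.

Full-scale span = 2.5 V; LSB = 2.5/2^15 = 76.29 µV.
(0.7931 − 0) / 7.62939e-05 = 10395.320 LSBs.
Round → code 10395.

code 10395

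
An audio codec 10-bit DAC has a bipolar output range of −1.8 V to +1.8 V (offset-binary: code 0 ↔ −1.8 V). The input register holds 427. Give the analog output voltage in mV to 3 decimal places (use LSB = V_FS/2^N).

-298.828 mV

LSB = 3.6 V / 2^10 = 3.516 mV.
V_out = (−1.8) + 427 × 0.00351563 V = -0.298828 V.
= -298.828 mV.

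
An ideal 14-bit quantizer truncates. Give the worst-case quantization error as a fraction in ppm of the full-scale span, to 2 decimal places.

Truncating → worst-case error = 1 LSB = V_FS/2^14, so 1e+06/16384 = 61.0352 ppm of full scale.

61.04 ppm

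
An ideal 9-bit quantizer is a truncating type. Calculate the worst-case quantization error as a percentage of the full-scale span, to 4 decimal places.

Truncating → worst-case error = 1 LSB = V_FS/2^9, so 100/512 = 0.195312 % of full scale.

0.1953 %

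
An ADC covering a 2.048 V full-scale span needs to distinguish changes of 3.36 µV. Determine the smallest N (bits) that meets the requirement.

20 bits

Number of steps required ≥ 2.048 V / 3.36 µV = 609523.81.
Need 2^N ≥ 609523.81; 2^19 = 524288, 2^20 = 1048576.
Minimum N = 20.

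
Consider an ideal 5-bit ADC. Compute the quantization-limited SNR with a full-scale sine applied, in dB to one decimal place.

SNR ≈ 6.02·N + 1.76 dB = 6.02·5 + 1.76 = 31.86 dB.

31.9 dB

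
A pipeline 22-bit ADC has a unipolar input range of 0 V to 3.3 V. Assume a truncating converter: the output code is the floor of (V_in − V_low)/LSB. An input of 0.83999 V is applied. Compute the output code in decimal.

code 1067628

With 4194304 levels over 3.3 V, one step is 0.79 µV.
(V_in − V_low)/LSB = (0.83999 − 0) / 7.86781e-07 = 1067628.308.
⌊·⌋(1067628.308) = 1067628.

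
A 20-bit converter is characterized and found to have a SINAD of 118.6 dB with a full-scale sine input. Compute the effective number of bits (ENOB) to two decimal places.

ENOB = (SINAD − 1.76) / 6.02 = (118.6 − 1.76)/6.02 = 19.409.

19.41 bits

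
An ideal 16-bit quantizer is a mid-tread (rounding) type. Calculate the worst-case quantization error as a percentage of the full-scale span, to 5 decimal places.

0.00076 %

Rounding → worst-case error = ½ LSB = V_FS/2^17, so 100/131072 = 0.000762939 % of full scale.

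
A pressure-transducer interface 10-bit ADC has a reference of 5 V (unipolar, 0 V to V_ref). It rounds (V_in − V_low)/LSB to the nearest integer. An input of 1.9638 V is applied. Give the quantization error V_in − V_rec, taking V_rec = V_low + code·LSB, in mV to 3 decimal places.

0.909 mV

LSB = 5/2^10 = 4.883 mV.
(1.9638 − 0)/0.00488281 = 402.1862; round gives code 402.
Reconstructed: 1.9628906 V.
V_in − V_rec = 0.000909375 V = 0.909 mV.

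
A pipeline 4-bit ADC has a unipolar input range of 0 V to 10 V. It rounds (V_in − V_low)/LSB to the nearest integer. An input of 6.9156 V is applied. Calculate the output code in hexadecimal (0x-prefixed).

LSB = 10 V / 16 = 0.6250 V.
(V_in − V_low)/LSB = (6.9156 − 0) / 0.625 = 11.065.
Round → code 11.
In hexadecimal (0x-prefixed): 0xB.

code 0xB (decimal 11)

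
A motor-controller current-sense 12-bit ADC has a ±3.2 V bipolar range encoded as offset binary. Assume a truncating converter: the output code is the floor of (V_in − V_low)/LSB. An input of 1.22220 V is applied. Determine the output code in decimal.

LSB = 6.4 V / 4096 = 1.562 mV.
(1.22220 − (−3.2)) / 0.0015625 = 2830.208 LSBs.
So the output code is 2830.

code 2830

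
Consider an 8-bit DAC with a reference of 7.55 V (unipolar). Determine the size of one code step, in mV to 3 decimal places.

Full-scale span = 7.55 V.
LSB = 7.55 / 2^8 = 7.55 / 256 = 0.0294922 V = 29.492 mV.

29.492 mV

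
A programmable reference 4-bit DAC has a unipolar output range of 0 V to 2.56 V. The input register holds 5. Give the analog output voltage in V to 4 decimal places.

0.8000 V

LSB = 2.56 V / 2^4 = 160.000 mV.
V_out = 0 + 5 × 0.16 V = 0.8 V.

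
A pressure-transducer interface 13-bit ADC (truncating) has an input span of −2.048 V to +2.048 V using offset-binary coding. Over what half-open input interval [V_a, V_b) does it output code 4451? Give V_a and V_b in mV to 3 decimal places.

[177.500 mV, 178.000 mV)

LSB = 4.096/2^13 = 0.500 mV.
V_a = V_low + 4451·LSB = 0.1775 V; V_b = V_low + 4452·LSB = 0.178 V.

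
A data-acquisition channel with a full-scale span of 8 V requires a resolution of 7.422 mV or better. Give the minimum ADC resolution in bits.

11 bits

Number of steps required ≥ 8 V / 7.422 mV = 1077.88.
Need 2^N ≥ 1077.88; 2^10 = 1024, 2^11 = 2048.
Minimum N = 11.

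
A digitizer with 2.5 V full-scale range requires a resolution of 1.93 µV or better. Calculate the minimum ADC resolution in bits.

21 bits

Number of steps required ≥ 2.5 V / 1.93 µV = 1295336.79.
Need 2^N ≥ 1295336.79; 2^20 = 1048576, 2^21 = 2097152.
Minimum N = 21.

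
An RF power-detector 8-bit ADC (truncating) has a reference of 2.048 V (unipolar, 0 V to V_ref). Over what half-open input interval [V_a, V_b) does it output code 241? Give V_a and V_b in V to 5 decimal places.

LSB = 2.048/2^8 = 8.000 mV.
V_a = V_low + 241·LSB = 1.928 V; V_b = V_low + 242·LSB = 1.936 V.

[1.92800 V, 1.93600 V)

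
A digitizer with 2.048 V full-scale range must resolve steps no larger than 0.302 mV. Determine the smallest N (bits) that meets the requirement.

13 bits

Number of steps required ≥ 2.048 V / 0.302 mV = 6781.46.
Need 2^N ≥ 6781.46; 2^12 = 4096, 2^13 = 8192.
Minimum N = 13.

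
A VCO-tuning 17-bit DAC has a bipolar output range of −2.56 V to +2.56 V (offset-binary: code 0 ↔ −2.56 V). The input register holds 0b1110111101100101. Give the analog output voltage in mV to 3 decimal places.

LSB = 5.12 V / 2^17 = 39.06 µV.
Code 0b1110111101100101 = 61285 decimal.
V_out = (−2.56) + 61285 × 3.90625e-05 V = -0.166055 V.
= -166.055 mV.

-166.055 mV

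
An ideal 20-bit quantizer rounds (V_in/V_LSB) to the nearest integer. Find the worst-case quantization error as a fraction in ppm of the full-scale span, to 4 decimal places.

0.4768 ppm

Rounding → worst-case error = ½ LSB = V_FS/2^21, so 1e+06/2097152 = 0.476837 ppm of full scale.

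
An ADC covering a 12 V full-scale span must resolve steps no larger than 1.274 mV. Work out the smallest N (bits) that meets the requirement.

Number of steps required ≥ 12 V / 1.274 mV = 9419.15.
Need 2^N ≥ 9419.15; 2^13 = 8192, 2^14 = 16384.
Minimum N = 14.

14 bits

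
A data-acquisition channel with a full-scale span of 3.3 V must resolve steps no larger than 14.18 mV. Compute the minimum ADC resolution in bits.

Number of steps required ≥ 3.3 V / 14.18 mV = 232.72.
Need 2^N ≥ 232.72; 2^7 = 128, 2^8 = 256.
Minimum N = 8.

8 bits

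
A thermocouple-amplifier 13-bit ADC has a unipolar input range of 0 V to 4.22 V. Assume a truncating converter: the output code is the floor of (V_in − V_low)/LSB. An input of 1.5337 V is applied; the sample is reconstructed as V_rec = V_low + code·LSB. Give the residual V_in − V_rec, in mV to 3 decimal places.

One LSB is 4.22 V / 8192 = 0.515 mV.
Scaled input = 2977.2679 LSBs, so code = 2977.
Reconstructed: 1.533562 V.
V_in − V_rec = 0.000137988 V = 0.138 mV.

0.138 mV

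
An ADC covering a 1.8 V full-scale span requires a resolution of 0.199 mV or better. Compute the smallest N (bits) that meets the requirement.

14 bits

Number of steps required ≥ 1.8 V / 0.199 mV = 9045.23.
Need 2^N ≥ 9045.23; 2^13 = 8192, 2^14 = 16384.
Minimum N = 14.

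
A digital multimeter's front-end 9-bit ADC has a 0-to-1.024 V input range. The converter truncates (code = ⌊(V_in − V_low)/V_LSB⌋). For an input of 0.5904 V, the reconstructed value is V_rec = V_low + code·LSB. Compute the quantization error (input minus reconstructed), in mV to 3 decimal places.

0.400 mV

Step size: 1.024 V ÷ 2^9 = 2.000 mV.
(V_in − V_low)/LSB = (0.5904 − 0)/0.002 = 295.2000 → code 295 (floor).
Reconstructed: 0.59 V.
Difference: 0.0004 V → 0.400 mV.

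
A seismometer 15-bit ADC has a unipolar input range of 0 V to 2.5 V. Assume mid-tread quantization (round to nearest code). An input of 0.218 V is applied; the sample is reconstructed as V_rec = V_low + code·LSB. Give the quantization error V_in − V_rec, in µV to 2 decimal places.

28.20 µV

LSB = 2.5/2^15 = 76.29 µV.
(0.218 − 0)/7.62939e-05 = 2857.3696; round gives code 2857.
Reconstructed: 0.2179718 V.
Difference: 2.81982e-05 V → 28.20 µV.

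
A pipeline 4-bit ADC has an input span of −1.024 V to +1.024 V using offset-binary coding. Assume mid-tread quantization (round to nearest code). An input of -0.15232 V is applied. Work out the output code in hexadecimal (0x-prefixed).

Full-scale span = 2.048 V; LSB = 2.048/2^4 = 128.000 mV.
Input sits at 6.810 steps above V_low.
So the output code is 7.
In hexadecimal (0x-prefixed): 0x7.

code 0x7 (decimal 7)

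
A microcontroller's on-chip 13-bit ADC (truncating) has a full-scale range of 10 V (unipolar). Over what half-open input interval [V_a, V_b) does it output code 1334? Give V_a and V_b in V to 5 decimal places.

LSB = 10/2^13 = 1.221 mV.
V_a = V_low + 1334·LSB = 1.62842 V; V_b = V_low + 1335·LSB = 1.62964 V.

[1.62842 V, 1.62964 V)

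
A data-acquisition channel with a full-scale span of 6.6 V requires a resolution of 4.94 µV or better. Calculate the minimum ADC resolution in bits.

Number of steps required ≥ 6.6 V / 4.94 µV = 1336032.39.
Need 2^N ≥ 1336032.39; 2^20 = 1048576, 2^21 = 2097152.
Minimum N = 21.

21 bits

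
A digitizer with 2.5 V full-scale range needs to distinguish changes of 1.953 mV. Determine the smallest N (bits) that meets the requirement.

11 bits

Number of steps required ≥ 2.5 V / 1.953 mV = 1280.08.
Need 2^N ≥ 1280.08; 2^10 = 1024, 2^11 = 2048.
Minimum N = 11.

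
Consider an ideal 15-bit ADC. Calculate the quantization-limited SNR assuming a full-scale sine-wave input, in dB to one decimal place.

SNR ≈ 6.02·N + 1.76 dB = 6.02·15 + 1.76 = 92.06 dB.

92.1 dB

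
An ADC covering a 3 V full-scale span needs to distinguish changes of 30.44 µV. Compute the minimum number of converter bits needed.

Number of steps required ≥ 3 V / 30.44 µV = 98554.53.
Need 2^N ≥ 98554.53; 2^16 = 65536, 2^17 = 131072.
Minimum N = 17.

17 bits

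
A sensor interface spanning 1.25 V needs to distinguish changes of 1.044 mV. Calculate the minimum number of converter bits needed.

11 bits

Number of steps required ≥ 1.25 V / 1.044 mV = 1197.32.
Need 2^N ≥ 1197.32; 2^10 = 1024, 2^11 = 2048.
Minimum N = 11.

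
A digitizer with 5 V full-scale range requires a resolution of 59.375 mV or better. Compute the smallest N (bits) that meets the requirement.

7 bits

Number of steps required ≥ 5 V / 59.375 mV = 84.21.
Need 2^N ≥ 84.21; 2^6 = 64, 2^7 = 128.
Minimum N = 7.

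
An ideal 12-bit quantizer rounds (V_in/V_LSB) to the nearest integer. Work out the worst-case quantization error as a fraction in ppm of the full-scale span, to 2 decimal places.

Rounding → worst-case error = ½ LSB = V_FS/2^13, so 1e+06/8192 = 122.07 ppm of full scale.

122.07 ppm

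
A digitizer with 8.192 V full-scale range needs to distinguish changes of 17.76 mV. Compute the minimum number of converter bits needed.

Number of steps required ≥ 8.192 V / 17.76 mV = 461.26.
Need 2^N ≥ 461.26; 2^8 = 256, 2^9 = 512.
Minimum N = 9.

9 bits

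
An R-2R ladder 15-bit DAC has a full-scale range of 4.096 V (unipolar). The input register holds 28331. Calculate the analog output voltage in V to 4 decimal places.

LSB = 4.096 V / 2^15 = 125.00 µV.
V_out = 0 + 28331 × 0.000125 V = 3.54137 V.

3.5414 V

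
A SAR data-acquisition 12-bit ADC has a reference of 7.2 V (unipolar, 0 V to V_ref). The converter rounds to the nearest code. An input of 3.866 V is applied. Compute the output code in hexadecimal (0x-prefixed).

LSB = 7.2 V / 4096 = 1.758 mV.
(3.866 − 0) / 0.00175781 = 2199.324 LSBs.
Round → code 2199.
In hexadecimal (0x-prefixed): 0x897.

code 0x897 (decimal 2199)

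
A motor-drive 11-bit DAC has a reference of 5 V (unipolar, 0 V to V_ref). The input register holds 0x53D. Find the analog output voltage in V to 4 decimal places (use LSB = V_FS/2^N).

LSB = 5 V / 2^11 = 2.441 mV.
Code 0x53D = 1341 decimal.
V_out = 0 + 1341 × 0.00244141 V = 3.27393 V.

3.2739 V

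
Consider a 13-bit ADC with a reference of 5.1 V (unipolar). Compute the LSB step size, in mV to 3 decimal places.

0.623 mV

Full-scale span = 5.1 V.
LSB = 5.1 / 2^13 = 5.1 / 8192 = 0.000622559 V = 0.623 mV.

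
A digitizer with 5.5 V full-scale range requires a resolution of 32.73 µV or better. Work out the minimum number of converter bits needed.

18 bits

Number of steps required ≥ 5.5 V / 32.73 µV = 168041.55.
Need 2^N ≥ 168041.55; 2^17 = 131072, 2^18 = 262144.
Minimum N = 18.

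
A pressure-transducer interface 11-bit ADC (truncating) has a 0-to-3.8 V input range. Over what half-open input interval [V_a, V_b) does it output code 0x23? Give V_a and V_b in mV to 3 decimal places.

[64.941 mV, 66.797 mV)

LSB = 3.8/2^11 = 1.855 mV.
Code 0x23 = 35 decimal.
V_a = V_low + 35·LSB = 0.0649414 V; V_b = V_low + 36·LSB = 0.0667969 V.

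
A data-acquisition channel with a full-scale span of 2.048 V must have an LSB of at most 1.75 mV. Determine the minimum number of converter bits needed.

Number of steps required ≥ 2.048 V / 1.75 mV = 1170.29.
Need 2^N ≥ 1170.29; 2^10 = 1024, 2^11 = 2048.
Minimum N = 11.

11 bits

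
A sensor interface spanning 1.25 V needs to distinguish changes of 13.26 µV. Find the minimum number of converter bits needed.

17 bits

Number of steps required ≥ 1.25 V / 13.26 µV = 94268.48.
Need 2^N ≥ 94268.48; 2^16 = 65536, 2^17 = 131072.
Minimum N = 17.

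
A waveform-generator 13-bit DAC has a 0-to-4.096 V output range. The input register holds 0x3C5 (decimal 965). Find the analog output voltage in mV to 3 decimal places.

LSB = 4.096 V / 2^13 = 0.500 mV.
Code 0x3C5 = 965 decimal.
V_out = 0 + 965 × 0.0005 V = 0.4825 V.
= 482.500 mV.

482.500 mV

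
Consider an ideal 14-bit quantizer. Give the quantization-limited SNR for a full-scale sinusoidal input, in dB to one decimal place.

86.0 dB

SNR ≈ 6.02·N + 1.76 dB = 6.02·14 + 1.76 = 86.04 dB.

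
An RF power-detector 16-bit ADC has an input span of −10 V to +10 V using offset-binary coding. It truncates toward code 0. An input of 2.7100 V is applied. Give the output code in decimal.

code 41648

With 65536 levels over 20 V, one step is 305.18 µV.
(V_in − V_low)/LSB = (2.7100 − (−10)) / 0.000305176 = 41648.128.
⌊·⌋(41648.128) = 41648.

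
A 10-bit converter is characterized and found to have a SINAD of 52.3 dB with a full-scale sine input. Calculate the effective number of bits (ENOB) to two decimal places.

8.40 bits

ENOB = (SINAD − 1.76) / 6.02 = (52.3 − 1.76)/6.02 = 8.395.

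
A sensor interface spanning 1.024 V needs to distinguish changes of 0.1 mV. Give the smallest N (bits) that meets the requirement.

14 bits

Number of steps required ≥ 1.024 V / 0.1 mV = 10240.00.
Need 2^N ≥ 10240.00; 2^13 = 8192, 2^14 = 16384.
Minimum N = 14.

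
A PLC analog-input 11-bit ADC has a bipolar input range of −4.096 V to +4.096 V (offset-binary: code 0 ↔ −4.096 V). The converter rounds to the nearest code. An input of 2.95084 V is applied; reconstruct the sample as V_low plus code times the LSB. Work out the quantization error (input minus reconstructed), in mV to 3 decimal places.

-1.160 mV

One LSB is 8.192 V / 2048 = 4.000 mV.
(V_in − V_low)/LSB = (2.95084 − (−4.096))/0.004 = 1761.7100 → code 1762 (round).
Code 1762 maps back to (−4.096) + 1762×0.004 V = 2.952 V.
V_in − V_rec = -0.00116 V = -1.160 mV.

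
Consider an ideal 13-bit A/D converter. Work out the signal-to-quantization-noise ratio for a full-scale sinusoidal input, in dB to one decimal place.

SNR ≈ 6.02·N + 1.76 dB = 6.02·13 + 1.76 = 80.02 dB.

80.0 dB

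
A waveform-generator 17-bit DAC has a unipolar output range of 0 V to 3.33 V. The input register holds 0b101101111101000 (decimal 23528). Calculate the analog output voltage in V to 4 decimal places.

0.5977 V

LSB = 3.33 V / 2^17 = 25.41 µV.
Code 0b101101111101000 = 23528 decimal.
V_out = 0 + 23528 × 2.54059e-05 V = 0.59775 V.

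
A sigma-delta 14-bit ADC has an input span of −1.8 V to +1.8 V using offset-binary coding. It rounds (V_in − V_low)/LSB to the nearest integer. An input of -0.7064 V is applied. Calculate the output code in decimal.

code 4977

LSB = 3.6 V / 16384 = 219.73 µV.
(V_in − V_low)/LSB = (-0.7064 − (−1.8)) / 0.000219727 = 4977.095.
round(4977.095) = 4977.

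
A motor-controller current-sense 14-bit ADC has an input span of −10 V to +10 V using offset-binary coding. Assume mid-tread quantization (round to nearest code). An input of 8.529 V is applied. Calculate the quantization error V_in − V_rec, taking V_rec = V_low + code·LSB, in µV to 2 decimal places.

One LSB is 20 V / 16384 = 1.221 mV.
(V_in − V_low)/LSB = (8.529 − (−10))/0.0012207 = 15178.9568 → code 15179 (round).
Code 15179 maps back to (−10) + 15179×0.0012207 V = 8.5290527 V.
Difference: -5.27344e-05 V → -52.73 µV.

-52.73 µV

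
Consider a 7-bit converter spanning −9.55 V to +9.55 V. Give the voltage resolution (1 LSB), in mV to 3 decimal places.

Full-scale span = 19.1 V.
LSB = 19.1 / 2^7 = 19.1 / 128 = 0.149219 V = 149.219 mV.

149.219 mV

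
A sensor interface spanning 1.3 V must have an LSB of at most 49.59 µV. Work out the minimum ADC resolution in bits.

Number of steps required ≥ 1.3 V / 49.59 µV = 26214.96.
Need 2^N ≥ 26214.96; 2^14 = 16384, 2^15 = 32768.
Minimum N = 15.

15 bits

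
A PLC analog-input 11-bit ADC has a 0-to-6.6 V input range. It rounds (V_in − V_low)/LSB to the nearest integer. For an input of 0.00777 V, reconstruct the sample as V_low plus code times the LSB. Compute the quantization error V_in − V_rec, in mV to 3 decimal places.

1.325 mV

Step size: 6.6 V ÷ 2^11 = 3.223 mV.
Scaled input = 2.4111 LSBs, so code = 2.
Reconstructed: 0.0064453125 V.
Error = 0.00777 − 0.0064453125 = 0.00132469 V = 1.325 mV.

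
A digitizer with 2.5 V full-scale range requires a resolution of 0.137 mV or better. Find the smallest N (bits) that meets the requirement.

15 bits

Number of steps required ≥ 2.5 V / 0.137 mV = 18248.18.
Need 2^N ≥ 18248.18; 2^14 = 16384, 2^15 = 32768.
Minimum N = 15.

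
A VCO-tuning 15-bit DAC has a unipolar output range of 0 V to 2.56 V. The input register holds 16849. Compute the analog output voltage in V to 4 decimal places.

1.3163 V

LSB = 2.56 V / 2^15 = 78.12 µV.
V_out = 0 + 16849 × 7.8125e-05 V = 1.31633 V.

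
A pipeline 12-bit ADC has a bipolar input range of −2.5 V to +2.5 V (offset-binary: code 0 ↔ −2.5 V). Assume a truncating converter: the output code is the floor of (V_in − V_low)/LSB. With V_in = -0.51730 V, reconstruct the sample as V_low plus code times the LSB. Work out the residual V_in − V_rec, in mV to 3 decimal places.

0.278 mV

One LSB is 5 V / 4096 = 1.221 mV.
(-0.51730 − (−2.5))/0.0012207 = 1624.2278; ⌊·⌋ gives code 1624.
Reconstructed: -0.51757812 V.
Error = -0.51730 − (−0.51757812) = 0.000278125 V = 0.278 mV.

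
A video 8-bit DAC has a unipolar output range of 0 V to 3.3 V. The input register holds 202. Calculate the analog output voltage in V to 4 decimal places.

LSB = 3.3 V / 2^8 = 12.891 mV.
V_out = 0 + 202 × 0.0128906 V = 2.60391 V.

2.6039 V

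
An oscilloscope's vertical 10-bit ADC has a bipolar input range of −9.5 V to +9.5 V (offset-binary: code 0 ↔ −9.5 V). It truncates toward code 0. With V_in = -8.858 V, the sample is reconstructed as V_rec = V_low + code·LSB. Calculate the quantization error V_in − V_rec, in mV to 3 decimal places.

LSB = 19/2^10 = 18.555 mV.
(-8.858 − (−9.5))/0.0185547 = 34.6004; ⌊·⌋ gives code 34.
Code 34 maps back to (−9.5) + 34×0.0185547 V = -8.8691406 V.
Difference: 0.0111406 V → 11.141 mV.

11.141 mV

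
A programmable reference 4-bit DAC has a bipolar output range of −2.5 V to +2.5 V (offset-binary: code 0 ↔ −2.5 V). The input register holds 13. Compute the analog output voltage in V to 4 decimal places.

1.5625 V

LSB = 5 V / 2^4 = 312.500 mV.
V_out = (−2.5) + 13 × 0.3125 V = 1.5625 V.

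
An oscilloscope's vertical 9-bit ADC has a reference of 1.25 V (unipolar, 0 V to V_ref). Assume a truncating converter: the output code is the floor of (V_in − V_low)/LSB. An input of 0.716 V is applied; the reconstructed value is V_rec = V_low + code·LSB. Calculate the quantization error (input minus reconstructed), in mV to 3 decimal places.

Step size: 1.25 V ÷ 2^9 = 2.441 mV.
(0.716 − 0)/0.00244141 = 293.2736; ⌊·⌋ gives code 293.
Code 293 maps back to 0 + 293×0.00244141 V = 0.71533203 V.
V_in − V_rec = 0.000667969 V = 0.668 mV.

0.668 mV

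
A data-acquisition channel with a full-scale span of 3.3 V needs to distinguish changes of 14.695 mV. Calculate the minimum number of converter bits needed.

8 bits

Number of steps required ≥ 3.3 V / 14.695 mV = 224.57.
Need 2^N ≥ 224.57; 2^7 = 128, 2^8 = 256.
Minimum N = 8.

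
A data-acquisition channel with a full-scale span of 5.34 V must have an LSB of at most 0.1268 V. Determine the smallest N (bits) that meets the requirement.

6 bits

Number of steps required ≥ 5.34 V / 0.1268 V = 42.11.
Need 2^N ≥ 42.11; 2^5 = 32, 2^6 = 64.
Minimum N = 6.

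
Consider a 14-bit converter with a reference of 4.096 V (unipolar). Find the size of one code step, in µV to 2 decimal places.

Full-scale span = 4.096 V.
LSB = 4.096 / 2^14 = 4.096 / 16384 = 0.00025 V = 250.00 µV.

250.00 µV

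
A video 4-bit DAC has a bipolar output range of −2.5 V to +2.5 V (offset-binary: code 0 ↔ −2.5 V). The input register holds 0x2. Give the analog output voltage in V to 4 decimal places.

LSB = 5 V / 2^4 = 312.500 mV.
Code 0x2 = 2 decimal.
V_out = (−2.5) + 2 × 0.3125 V = -1.875 V.

-1.8750 V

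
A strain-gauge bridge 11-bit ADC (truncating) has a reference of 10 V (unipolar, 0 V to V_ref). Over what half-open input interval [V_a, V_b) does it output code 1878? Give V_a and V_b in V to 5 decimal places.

[9.16992 V, 9.17480 V)

LSB = 10/2^11 = 4.883 mV.
V_a = V_low + 1878·LSB = 9.16992 V; V_b = V_low + 1879·LSB = 9.1748 V.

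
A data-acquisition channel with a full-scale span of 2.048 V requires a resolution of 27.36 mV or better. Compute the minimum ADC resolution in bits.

7 bits

Number of steps required ≥ 2.048 V / 27.36 mV = 74.85.
Need 2^N ≥ 74.85; 2^6 = 64, 2^7 = 128.
Minimum N = 7.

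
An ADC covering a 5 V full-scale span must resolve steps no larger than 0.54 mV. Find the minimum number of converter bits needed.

Number of steps required ≥ 5 V / 0.54 mV = 9259.26.
Need 2^N ≥ 9259.26; 2^13 = 8192, 2^14 = 16384.
Minimum N = 14.

14 bits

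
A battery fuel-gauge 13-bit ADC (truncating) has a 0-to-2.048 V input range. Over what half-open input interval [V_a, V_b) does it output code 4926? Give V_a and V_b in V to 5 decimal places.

[1.23150 V, 1.23175 V)

LSB = 2.048/2^13 = 250.00 µV.
V_a = V_low + 4926·LSB = 1.2315 V; V_b = V_low + 4927·LSB = 1.23175 V.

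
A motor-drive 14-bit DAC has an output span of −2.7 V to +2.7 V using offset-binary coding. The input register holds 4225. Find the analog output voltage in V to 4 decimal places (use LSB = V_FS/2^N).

LSB = 5.4 V / 2^14 = 329.59 µV.
V_out = (−2.7) + 4225 × 0.00032959 V = -1.30748 V.

-1.3075 V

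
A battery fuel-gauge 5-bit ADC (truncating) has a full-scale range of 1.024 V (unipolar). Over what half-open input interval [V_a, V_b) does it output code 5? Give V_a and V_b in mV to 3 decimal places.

[160.000 mV, 192.000 mV)

LSB = 1.024/2^5 = 32.000 mV.
V_a = V_low + 5·LSB = 0.16 V; V_b = V_low + 6·LSB = 0.192 V.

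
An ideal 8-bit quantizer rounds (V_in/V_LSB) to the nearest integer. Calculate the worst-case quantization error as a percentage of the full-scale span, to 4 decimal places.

Rounding → worst-case error = ½ LSB = V_FS/2^9, so 100/512 = 0.195312 % of full scale.

0.1953 %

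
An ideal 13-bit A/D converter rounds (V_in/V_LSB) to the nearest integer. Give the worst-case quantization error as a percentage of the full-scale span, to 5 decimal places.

0.00610 %

Rounding → worst-case error = ½ LSB = V_FS/2^14, so 100/16384 = 0.00610352 % of full scale.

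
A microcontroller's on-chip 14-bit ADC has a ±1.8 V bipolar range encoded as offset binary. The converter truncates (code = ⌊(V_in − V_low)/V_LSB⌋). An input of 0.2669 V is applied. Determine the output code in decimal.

code 9406

LSB = 3.6 V / 16384 = 219.73 µV.
(0.2669 − (−1.8)) / 0.000219727 = 9406.692 LSBs.
⌊·⌋(9406.692) = 9406.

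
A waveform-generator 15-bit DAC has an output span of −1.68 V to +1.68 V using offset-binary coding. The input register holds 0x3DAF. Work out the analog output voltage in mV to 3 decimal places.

-60.806 mV

LSB = 3.36 V / 2^15 = 102.54 µV.
Code 0x3DAF = 15791 decimal.
V_out = (−1.68) + 15791 × 0.000102539 V = -0.0608057 V.
= -60.806 mV.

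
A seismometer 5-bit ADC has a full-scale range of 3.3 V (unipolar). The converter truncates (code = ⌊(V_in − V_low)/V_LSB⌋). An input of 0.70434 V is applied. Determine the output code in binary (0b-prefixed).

code 0b110 (decimal 6)

With 32 levels over 3.3 V, one step is 103.125 mV.
Input sits at 6.830 steps above V_low.
Floor → code 6.
In binary (0b-prefixed): 0b110.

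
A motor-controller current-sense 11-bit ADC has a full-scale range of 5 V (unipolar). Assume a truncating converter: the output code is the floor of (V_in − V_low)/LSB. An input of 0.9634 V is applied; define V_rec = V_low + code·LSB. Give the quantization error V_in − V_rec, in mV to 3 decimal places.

1.486 mV

Step size: 5 V ÷ 2^11 = 2.441 mV.
(V_in − V_low)/LSB = (0.9634 − 0)/0.00244141 = 394.6086 → code 394 (floor).
Reconstructed: 0.96191406 V.
Error = 0.9634 − 0.96191406 = 0.00148594 V = 1.486 mV.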